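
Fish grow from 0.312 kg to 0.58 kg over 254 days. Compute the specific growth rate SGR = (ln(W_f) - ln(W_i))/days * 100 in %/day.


ln(W_f) = ln(0.58) = -0.54472718
ln(W_i) = ln(0.312) = -1.1647521
ln(W_f) - ln(W_i) = -0.54472718 - -1.1647521 = 0.62002492
SGR = 0.62002492 / 254 * 100 = 0.244104 %/day

0.244104 %/day


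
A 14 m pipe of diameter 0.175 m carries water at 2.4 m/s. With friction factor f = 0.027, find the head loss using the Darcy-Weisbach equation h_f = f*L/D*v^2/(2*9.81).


v^2 = 2.4^2 = 5.76 m^2/s^2
L/D = 14/0.175 = 80
h_f = f*(L/D)*v^2/(2g) = 0.027 * 80 * 5.76 / 19.62 = 0.634128 m

0.634128 m


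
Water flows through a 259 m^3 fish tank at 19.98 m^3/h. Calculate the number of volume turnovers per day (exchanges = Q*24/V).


Daily flow volume = 19.98 m^3/h * 24 h = 479.52 m^3/day
Exchanges = daily flow / tank volume = 479.52 / 259 = 1.85143 exchanges/day

1.85143 exchanges/day


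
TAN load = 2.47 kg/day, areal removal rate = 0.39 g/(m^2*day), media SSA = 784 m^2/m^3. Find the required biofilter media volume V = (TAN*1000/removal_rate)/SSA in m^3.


A = 2.47*1000 / 0.39 = 6333.3333 m^2
V = 6333.3333 / 784 = 8.07823

8.07823 m^3


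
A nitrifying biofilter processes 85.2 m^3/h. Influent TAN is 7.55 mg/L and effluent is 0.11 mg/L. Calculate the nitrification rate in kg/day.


Concentration drop: TAN_in - TAN_out = 7.55 - 0.11 = 7.44 mg/L
Hourly TAN removed = Q * dTAN = 85.2 m^3/h * 7.44 mg/L = 633.888 g/h  (m^3/h * mg/L = g/h)
Daily TAN removed = 633.888 * 24 = 15213.312 g/day
Convert to kg/day: 15213.312 / 1000 = 15.213312 kg/day

15.213312 kg/day


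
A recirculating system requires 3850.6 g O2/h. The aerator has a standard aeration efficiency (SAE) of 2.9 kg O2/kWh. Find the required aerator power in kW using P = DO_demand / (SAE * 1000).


SAE in g O2/kWh = 2.9 * 1000 = 2900 g/kWh
P = DO_demand / SAE_g = 3850.6 / 2900 = 1.32779 kW

1.32779 kW


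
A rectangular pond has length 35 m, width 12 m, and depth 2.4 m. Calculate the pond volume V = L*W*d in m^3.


Base area = L * W = 35 * 12 = 420 m^2
Volume = area * depth = 420 * 2.4 = 1008 m^3

1008 m^3


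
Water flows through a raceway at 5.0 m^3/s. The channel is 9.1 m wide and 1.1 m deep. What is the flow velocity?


Cross-sectional area = W * d = 9.1 * 1.1 = 10.01 m^2
Velocity = Q / A = 5.0 / 10.01 = 0.4995 m/s

0.4995 m/s


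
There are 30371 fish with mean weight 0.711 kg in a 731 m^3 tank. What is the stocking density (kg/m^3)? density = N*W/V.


Total biomass = 30371 fish * 0.711 kg = 21593.781 kg
Density = total biomass / volume = 21593.781 / 731 = 29.5401 kg/m^3

29.5401 kg/m^3


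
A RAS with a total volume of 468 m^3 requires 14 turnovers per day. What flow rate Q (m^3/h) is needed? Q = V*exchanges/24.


Daily recirculation volume = 468 m^3 * 14 = 6552 m^3/day
Flow rate Q = daily volume / 24 h = 6552 / 24 = 273 m^3/h

273 m^3/h


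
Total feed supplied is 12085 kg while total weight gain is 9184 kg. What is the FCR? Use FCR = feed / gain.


FCR = feed consumed / weight gained
FCR = 12085 kg / 9184 kg = 1.31588

1.31588


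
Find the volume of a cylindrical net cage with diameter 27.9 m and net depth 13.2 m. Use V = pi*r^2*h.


r = d/2 = 27.9/2 = 13.95 m
Base area = pi*r^2 = pi*13.95^2 = 611.36178 m^2
Volume = 611.36178 * 13.2 = 8069.98 m^3

8069.98 m^3


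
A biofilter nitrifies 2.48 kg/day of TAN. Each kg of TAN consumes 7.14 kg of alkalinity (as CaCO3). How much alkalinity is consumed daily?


Alkalinity factor: 7.14 kg CaCO3 consumed per kg TAN nitrified
alk = 2.48 kg TAN * 7.14 = 17.7072 kg CaCO3/day

17.7072 kg CaCO3/day


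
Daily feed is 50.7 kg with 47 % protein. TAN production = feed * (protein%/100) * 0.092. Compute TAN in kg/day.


Protein in feed = 50.7 * 47/100 = 23.829 kg/day
TAN = protein * 0.092 = 23.829 * 0.092 = 2.192268 kg/day

2.192268 kg/day


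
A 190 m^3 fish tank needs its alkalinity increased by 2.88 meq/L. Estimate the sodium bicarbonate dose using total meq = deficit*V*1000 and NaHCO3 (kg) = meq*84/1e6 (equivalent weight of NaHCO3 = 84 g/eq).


Tank volume in L = 190 m^3 * 1000 = 190000 L
Total meq required = 2.88 meq/L * 190000 L = 547200 meq
NaHCO3 mass = 547200 meq * 84 mg/meq / 1e6 = 45.9648 kg

45.9648 kg


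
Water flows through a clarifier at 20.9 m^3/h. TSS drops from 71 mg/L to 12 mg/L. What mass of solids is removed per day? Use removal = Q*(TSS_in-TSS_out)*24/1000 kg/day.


Concentration drop: TSS_in - TSS_out = 71 - 12 = 59 mg/L
Hourly solids removed = Q * dTSS = 20.9 m^3/h * 59 mg/L = 1233.1 g/h  (m^3/h * mg/L = g/h)
Daily solids removed = 1233.1 * 24 = 29594.4 g/day
Convert g to kg: 29594.4 / 1000 = 29.5944 kg/day

29.5944 kg/day


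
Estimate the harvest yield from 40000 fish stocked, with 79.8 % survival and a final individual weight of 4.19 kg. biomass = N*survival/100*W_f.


Survivors = 40000 * 79.8/100 = 31920 fish
Harvest biomass = survivors * W_f = 31920 * 4.19 = 133744.8 kg

133744.8 kg


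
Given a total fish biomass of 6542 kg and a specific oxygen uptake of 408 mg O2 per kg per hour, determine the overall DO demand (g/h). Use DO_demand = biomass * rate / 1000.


Total O2 consumption (mg/h) = 6542 kg * 408 mg/(kg*h) = 2669136 mg/h
Convert to g/h: 2669136 / 1000 = 2669.136 g/h

2669.136 g/h


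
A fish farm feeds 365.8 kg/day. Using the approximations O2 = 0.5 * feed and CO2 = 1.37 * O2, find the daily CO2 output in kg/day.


O2 = 365.8 * 0.5 = 182.9
CO2 = 182.9 * 1.37 = 250.573

250.573 kg/day


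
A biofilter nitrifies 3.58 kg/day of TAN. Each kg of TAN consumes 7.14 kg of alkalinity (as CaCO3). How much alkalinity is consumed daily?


Alkalinity factor: 7.14 kg CaCO3 consumed per kg TAN nitrified
alk = 3.58 kg TAN * 7.14 = 25.5612 kg CaCO3/day

25.5612 kg CaCO3/day


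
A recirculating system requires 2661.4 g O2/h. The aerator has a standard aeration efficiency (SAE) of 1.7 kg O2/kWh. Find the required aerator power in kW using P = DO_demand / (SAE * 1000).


SAE in g O2/kWh = 1.7 * 1000 = 1700 g/kWh
P = DO_demand / SAE_g = 2661.4 / 1700 = 1.56553 kW

1.56553 kW


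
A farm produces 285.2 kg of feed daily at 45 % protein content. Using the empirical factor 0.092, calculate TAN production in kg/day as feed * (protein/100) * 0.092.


Protein in feed = 285.2 * 45/100 = 128.34 kg/day
TAN = protein * 0.092 = 128.34 * 0.092 = 11.80728 kg/day

11.80728 kg/day


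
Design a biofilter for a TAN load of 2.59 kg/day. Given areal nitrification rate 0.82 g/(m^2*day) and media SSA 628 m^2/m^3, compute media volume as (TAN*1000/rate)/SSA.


A = 2.59*1000 / 0.82 = 3158.5366 m^2
V = 3158.5366 / 628 = 5.02952

5.02952 m^3


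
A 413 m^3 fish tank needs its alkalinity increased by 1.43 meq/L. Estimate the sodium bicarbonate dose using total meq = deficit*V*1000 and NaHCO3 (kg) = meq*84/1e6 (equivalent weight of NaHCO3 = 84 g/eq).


Tank volume in L = 413 m^3 * 1000 = 413000 L
Total meq required = 1.43 meq/L * 413000 L = 590590 meq
NaHCO3 mass = 590590 meq * 84 mg/meq / 1e6 = 49.6096 kg

49.6096 kg


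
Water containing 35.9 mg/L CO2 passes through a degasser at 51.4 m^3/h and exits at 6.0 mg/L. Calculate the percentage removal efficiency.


CO2_out / CO2_in = 6.0 / 35.9 = 0.16713092
Fraction remaining = 0.16713092
efficiency = (1 - 0.16713092) * 100 = 83.2869 %

83.2869 %


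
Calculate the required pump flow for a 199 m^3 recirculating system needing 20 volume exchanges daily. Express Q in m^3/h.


Daily recirculation volume = 199 m^3 * 20 = 3980 m^3/day
Flow rate Q = daily volume / 24 h = 3980 / 24 = 165.833 m^3/h

165.833 m^3/h


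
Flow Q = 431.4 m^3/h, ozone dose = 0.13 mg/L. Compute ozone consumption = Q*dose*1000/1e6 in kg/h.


O3 demand (mg/h) = Q * dose * 1000 = 431.4 * 0.13 * 1000 = 56082 mg/h
Convert mg to kg: 56082 / 1e6 = 0.056082 kg/h

0.056082 kg/h


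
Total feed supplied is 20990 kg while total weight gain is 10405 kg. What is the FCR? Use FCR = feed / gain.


FCR = feed consumed / weight gained
FCR = 20990 kg / 10405 kg = 2.0173

2.0173


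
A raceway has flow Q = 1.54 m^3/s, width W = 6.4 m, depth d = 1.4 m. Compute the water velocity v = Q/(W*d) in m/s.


Cross-sectional area = W * d = 6.4 * 1.4 = 8.96 m^2
Velocity = Q / A = 1.54 / 8.96 = 0.171875 m/s

0.171875 m/s


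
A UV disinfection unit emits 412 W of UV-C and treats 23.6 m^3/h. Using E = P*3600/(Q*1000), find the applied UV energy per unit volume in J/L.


Energy delivered per hour = 412 W * 3600 s = 1483200 J/h
Volume treated per hour = 23.6 m^3/h * 1000 = 23600 L/h
dose = 1483200 / 23600 = 62.8475 J/L

62.8475 J/L


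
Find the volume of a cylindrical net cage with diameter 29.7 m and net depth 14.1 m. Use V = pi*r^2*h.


r = d/2 = 29.7/2 = 14.85 m
Base area = pi*r^2 = pi*14.85^2 = 692.79187 m^2
Volume = 692.79187 * 14.1 = 9768.37 m^3

9768.37 m^3


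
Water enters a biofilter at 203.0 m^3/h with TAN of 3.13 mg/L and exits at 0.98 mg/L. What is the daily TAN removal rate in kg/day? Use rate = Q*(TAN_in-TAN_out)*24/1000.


Concentration drop: TAN_in - TAN_out = 3.13 - 0.98 = 2.15 mg/L
Hourly TAN removed = Q * dTAN = 203.0 m^3/h * 2.15 mg/L = 436.45 g/h  (m^3/h * mg/L = g/h)
Daily TAN removed = 436.45 * 24 = 10474.8 g/day
Convert to kg/day: 10474.8 / 1000 = 10.4748 kg/day

10.4748 kg/day


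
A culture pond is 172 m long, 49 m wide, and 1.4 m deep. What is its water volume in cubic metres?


Base area = L * W = 172 * 49 = 8428 m^2
Volume = area * depth = 8428 * 1.4 = 11799.2 m^3

11799.2 m^3


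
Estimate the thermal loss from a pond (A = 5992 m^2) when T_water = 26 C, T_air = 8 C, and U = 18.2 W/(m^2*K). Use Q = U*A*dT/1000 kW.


Temperature difference dT = 26 - 8 = 18 K
Heat loss (W) = U * A * dT = 18.2 * 5992 * 18 = 1962979.2 W
Convert to kW: 1962979.2 / 1000 = 1962.9792 kW

1962.9792 kW


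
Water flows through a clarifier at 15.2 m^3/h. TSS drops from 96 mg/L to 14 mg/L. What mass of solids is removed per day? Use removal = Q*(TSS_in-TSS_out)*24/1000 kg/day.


Concentration drop: TSS_in - TSS_out = 96 - 14 = 82 mg/L
Hourly solids removed = Q * dTSS = 15.2 m^3/h * 82 mg/L = 1246.4 g/h  (m^3/h * mg/L = g/h)
Daily solids removed = 1246.4 * 24 = 29913.6 g/day
Convert g to kg: 29913.6 / 1000 = 29.9136 kg/day

29.9136 kg/day


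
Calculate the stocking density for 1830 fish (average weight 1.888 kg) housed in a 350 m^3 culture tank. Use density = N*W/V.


Total biomass = 1830 fish * 1.888 kg = 3455.04 kg
Density = total biomass / volume = 3455.04 / 350 = 9.87154 kg/m^3

9.87154 kg/m^3


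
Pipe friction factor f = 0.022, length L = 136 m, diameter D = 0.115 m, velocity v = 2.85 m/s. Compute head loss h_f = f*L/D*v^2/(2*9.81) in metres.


v^2 = 2.85^2 = 8.1225 m^2/s^2
L/D = 136/0.115 = 1182.6087
h_f = f*(L/D)*v^2/(2g) = 0.022 * 1182.6087 * 8.1225 / 19.62 = 10.771 m

10.771 m


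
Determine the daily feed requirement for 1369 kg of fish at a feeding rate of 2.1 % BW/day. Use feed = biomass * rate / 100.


Feeding rate fraction = 2.1% / 100 = 0.021
Daily feed = 1369 kg * 0.021 = 28.749 kg/day

28.749 kg/day


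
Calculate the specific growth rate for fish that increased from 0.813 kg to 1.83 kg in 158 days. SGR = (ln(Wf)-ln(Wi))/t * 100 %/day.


ln(W_f) = ln(1.83) = 0.60431597
ln(W_i) = ln(0.813) = -0.20702417
ln(W_f) - ln(W_i) = 0.60431597 - -0.20702417 = 0.81134014
SGR = 0.81134014 / 158 * 100 = 0.513506 %/day

0.513506 %/day


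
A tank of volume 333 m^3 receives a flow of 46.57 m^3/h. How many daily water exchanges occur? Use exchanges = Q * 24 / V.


Daily flow volume = 46.57 m^3/h * 24 h = 1117.68 m^3/day
Exchanges = daily flow / tank volume = 1117.68 / 333 = 3.3564 exchanges/day

3.3564 exchanges/day


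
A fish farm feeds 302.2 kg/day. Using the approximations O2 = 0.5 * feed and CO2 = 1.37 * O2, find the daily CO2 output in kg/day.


O2 = 302.2 * 0.5 = 151.1
CO2 = 151.1 * 1.37 = 207.007

207.007 kg/day


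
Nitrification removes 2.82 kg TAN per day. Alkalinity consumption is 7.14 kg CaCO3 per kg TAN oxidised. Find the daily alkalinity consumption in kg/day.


Alkalinity factor: 7.14 kg CaCO3 consumed per kg TAN nitrified
alk = 2.82 kg TAN * 7.14 = 20.1348 kg CaCO3/day

20.1348 kg CaCO3/day


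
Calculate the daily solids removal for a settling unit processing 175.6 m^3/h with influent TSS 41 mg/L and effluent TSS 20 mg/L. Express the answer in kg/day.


Concentration drop: TSS_in - TSS_out = 41 - 20 = 21 mg/L
Hourly solids removed = Q * dTSS = 175.6 m^3/h * 21 mg/L = 3687.6 g/h  (m^3/h * mg/L = g/h)
Daily solids removed = 3687.6 * 24 = 88502.4 g/day
Convert g to kg: 88502.4 / 1000 = 88.5024 kg/day

88.5024 kg/day


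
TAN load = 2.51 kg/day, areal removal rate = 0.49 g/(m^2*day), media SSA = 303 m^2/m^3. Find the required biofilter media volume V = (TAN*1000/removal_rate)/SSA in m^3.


A = 2.51*1000 / 0.49 = 5122.449 m^2
V = 5122.449 / 303 = 16.9058

16.9058 m^3


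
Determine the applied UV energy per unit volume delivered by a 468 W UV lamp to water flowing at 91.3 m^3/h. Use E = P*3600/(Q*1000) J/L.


Energy delivered per hour = 468 W * 3600 s = 1684800 J/h
Volume treated per hour = 91.3 m^3/h * 1000 = 91300 L/h
dose = 1684800 / 91300 = 18.4535 J/L

18.4535 J/L


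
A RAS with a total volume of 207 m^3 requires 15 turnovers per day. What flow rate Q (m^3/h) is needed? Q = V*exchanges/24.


Daily recirculation volume = 207 m^3 * 15 = 3105 m^3/day
Flow rate Q = daily volume / 24 h = 3105 / 24 = 129.375 m^3/h

129.375 m^3/h


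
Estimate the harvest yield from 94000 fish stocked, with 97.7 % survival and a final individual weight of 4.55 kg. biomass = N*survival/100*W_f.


Survivors = 94000 * 97.7/100 = 91838 fish
Harvest biomass = survivors * W_f = 91838 * 4.55 = 417862.9 kg

417862.9 kg


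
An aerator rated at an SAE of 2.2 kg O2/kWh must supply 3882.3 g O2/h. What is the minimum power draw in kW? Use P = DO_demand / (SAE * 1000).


SAE in g O2/kWh = 2.2 * 1000 = 2200 g/kWh
P = DO_demand / SAE_g = 3882.3 / 2200 = 1.76468 kW

1.76468 kW


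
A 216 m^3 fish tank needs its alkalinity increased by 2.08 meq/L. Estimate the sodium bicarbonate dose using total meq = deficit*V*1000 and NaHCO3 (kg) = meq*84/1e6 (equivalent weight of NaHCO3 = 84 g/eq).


Tank volume in L = 216 m^3 * 1000 = 216000 L
Total meq required = 2.08 meq/L * 216000 L = 449280 meq
NaHCO3 mass = 449280 meq * 84 mg/meq / 1e6 = 37.7395 kg

37.7395 kg


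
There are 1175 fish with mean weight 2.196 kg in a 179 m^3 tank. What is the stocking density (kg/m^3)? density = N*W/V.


Total biomass = 1175 fish * 2.196 kg = 2580.3 kg
Density = total biomass / volume = 2580.3 / 179 = 14.4151 kg/m^3

14.4151 kg/m^3


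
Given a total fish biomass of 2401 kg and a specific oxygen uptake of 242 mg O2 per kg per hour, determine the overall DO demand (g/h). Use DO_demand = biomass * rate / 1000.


Total O2 consumption (mg/h) = 2401 kg * 242 mg/(kg*h) = 581042 mg/h
Convert to g/h: 581042 / 1000 = 581.042 g/h

581.042 g/h


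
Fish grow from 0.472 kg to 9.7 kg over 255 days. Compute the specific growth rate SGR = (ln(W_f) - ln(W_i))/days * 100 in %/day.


ln(W_f) = ln(9.7) = 2.2721259
ln(W_i) = ln(0.472) = -0.75077629
ln(W_f) - ln(W_i) = 2.2721259 - -0.75077629 = 3.0229022
SGR = 3.0229022 / 255 * 100 = 1.18545 %/day

1.18545 %/day


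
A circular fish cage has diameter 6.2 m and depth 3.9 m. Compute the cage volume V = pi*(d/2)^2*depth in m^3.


r = d/2 = 6.2/2 = 3.1 m
Base area = pi*r^2 = pi*3.1^2 = 30.190705 m^2
Volume = 30.190705 * 3.9 = 117.744 m^3

117.744 m^3


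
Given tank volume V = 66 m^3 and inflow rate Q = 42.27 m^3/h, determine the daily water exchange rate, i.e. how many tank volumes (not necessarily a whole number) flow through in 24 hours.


Daily flow volume = 42.27 m^3/h * 24 h = 1014.48 m^3/day
Exchanges = daily flow / tank volume = 1014.48 / 66 = 15.3709 exchanges/day

15.3709 exchanges/day


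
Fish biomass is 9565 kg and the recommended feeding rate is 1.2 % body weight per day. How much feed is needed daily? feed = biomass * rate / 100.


Feeding rate fraction = 1.2% / 100 = 0.012
Daily feed = 9565 kg * 0.012 = 114.78 kg/day

114.78 kg/day


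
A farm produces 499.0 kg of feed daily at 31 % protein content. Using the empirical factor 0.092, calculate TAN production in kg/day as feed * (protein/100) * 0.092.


Protein in feed = 499.0 * 31/100 = 154.69 kg/day
TAN = protein * 0.092 = 154.69 * 0.092 = 14.23148 kg/day

14.23148 kg/day


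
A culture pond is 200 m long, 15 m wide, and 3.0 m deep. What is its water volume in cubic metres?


Base area = L * W = 200 * 15 = 3000 m^2
Volume = area * depth = 3000 * 3.0 = 9000 m^3

9000 m^3


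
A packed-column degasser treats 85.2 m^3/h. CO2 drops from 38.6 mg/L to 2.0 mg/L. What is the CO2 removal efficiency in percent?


CO2_out / CO2_in = 2.0 / 38.6 = 0.051813472
Fraction remaining = 0.051813472
efficiency = (1 - 0.051813472) * 100 = 94.8187 %

94.8187 %


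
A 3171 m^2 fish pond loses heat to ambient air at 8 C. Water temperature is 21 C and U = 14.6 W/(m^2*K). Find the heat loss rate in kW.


Temperature difference dT = 21 - 8 = 13 K
Heat loss (W) = U * A * dT = 14.6 * 3171 * 13 = 601855.8 W
Convert to kW: 601855.8 / 1000 = 601.8558 kW

601.8558 kW


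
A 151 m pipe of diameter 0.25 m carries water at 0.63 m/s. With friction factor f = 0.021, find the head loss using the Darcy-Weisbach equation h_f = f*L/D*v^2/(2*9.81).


v^2 = 0.63^2 = 0.3969 m^2/s^2
L/D = 151/0.25 = 604
h_f = f*(L/D)*v^2/(2g) = 0.021 * 604 * 0.3969 / 19.62 = 0.256589 m

0.256589 m


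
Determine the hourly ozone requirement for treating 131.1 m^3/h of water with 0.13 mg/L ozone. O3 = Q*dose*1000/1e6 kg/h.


O3 demand (mg/h) = Q * dose * 1000 = 131.1 * 0.13 * 1000 = 17043 mg/h
Convert mg to kg: 17043 / 1e6 = 0.017043 kg/h

0.017043 kg/h


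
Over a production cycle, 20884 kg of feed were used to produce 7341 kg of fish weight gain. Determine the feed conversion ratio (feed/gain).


FCR = feed consumed / weight gained
FCR = 20884 kg / 7341 kg = 2.84484

2.84484


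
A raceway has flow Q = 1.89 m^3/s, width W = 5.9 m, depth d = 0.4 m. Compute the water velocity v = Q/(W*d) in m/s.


Cross-sectional area = W * d = 5.9 * 0.4 = 2.36 m^2
Velocity = Q / A = 1.89 / 2.36 = 0.800847 m/s

0.800847 m/s


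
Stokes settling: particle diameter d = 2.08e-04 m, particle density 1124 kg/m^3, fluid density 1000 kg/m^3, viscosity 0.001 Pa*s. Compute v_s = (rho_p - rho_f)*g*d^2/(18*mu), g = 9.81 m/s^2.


Density difference: rho_p - rho_f = 1124 - 1000 = 124 kg/m^3
d^2 = (2.08e-04)^2 = 4.3264e-08 m^2
Numerator = (rho_p - rho_f) * g * d^2 = 124 * 9.81 * 4.3264e-08 = 5.262806e-05
Denominator = 18 * mu = 18 * 0.001 = 0.018
v_s = 5.262806e-05 / 0.018 = 0.00292378 m/s
Check: Re = rho_f * v_s * d / mu = 1000 * 0.00292378 * 2.08e-04 / 0.001 = 0.608 < 1, so Stokes' law applies.

0.00292378 m/s


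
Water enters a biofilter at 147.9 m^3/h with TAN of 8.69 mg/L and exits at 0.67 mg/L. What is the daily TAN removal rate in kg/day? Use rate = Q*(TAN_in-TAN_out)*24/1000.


Concentration drop: TAN_in - TAN_out = 8.69 - 0.67 = 8.02 mg/L
Hourly TAN removed = Q * dTAN = 147.9 m^3/h * 8.02 mg/L = 1186.158 g/h  (m^3/h * mg/L = g/h)
Daily TAN removed = 1186.158 * 24 = 28467.792 g/day
Convert to kg/day: 28467.792 / 1000 = 28.467792 kg/day

28.467792 kg/day


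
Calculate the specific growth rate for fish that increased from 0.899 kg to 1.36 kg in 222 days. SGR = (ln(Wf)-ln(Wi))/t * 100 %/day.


ln(W_f) = ln(1.36) = 0.3074847
ln(W_i) = ln(0.899) = -0.10647224
ln(W_f) - ln(W_i) = 0.3074847 - -0.10647224 = 0.41395694
SGR = 0.41395694 / 222 * 100 = 0.186467 %/day

0.186467 %/day


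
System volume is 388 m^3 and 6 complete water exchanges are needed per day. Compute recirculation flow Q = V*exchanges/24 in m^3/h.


Daily recirculation volume = 388 m^3 * 6 = 2328 m^3/day
Flow rate Q = daily volume / 24 h = 2328 / 24 = 97 m^3/h

97 m^3/h


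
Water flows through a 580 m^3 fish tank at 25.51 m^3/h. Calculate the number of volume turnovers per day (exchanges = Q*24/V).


Daily flow volume = 25.51 m^3/h * 24 h = 612.24 m^3/day
Exchanges = daily flow / tank volume = 612.24 / 580 = 1.05559 exchanges/day

1.05559 exchanges/day


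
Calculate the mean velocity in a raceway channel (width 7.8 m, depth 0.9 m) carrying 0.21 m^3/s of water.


Cross-sectional area = W * d = 7.8 * 0.9 = 7.02 m^2
Velocity = Q / A = 0.21 / 7.02 = 0.0299145 m/s

0.0299145 m/s


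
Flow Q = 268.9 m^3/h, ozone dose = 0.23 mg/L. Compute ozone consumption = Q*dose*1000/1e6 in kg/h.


O3 demand (mg/h) = Q * dose * 1000 = 268.9 * 0.23 * 1000 = 61847 mg/h
Convert mg to kg: 61847 / 1e6 = 0.061847 kg/h

0.061847 kg/h


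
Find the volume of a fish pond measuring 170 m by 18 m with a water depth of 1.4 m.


Base area = L * W = 170 * 18 = 3060 m^2
Volume = area * depth = 3060 * 1.4 = 4284 m^3

4284 m^3


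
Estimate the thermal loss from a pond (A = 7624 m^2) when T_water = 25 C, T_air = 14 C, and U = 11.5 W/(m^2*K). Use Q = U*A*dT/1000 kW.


Temperature difference dT = 25 - 14 = 11 K
Heat loss (W) = U * A * dT = 11.5 * 7624 * 11 = 964436 W
Convert to kW: 964436 / 1000 = 964.436 kW

964.436 kW


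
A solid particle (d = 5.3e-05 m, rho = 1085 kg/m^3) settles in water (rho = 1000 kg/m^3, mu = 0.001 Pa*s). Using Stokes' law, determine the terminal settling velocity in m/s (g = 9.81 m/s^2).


Density difference: rho_p - rho_f = 1085 - 1000 = 85 kg/m^3
d^2 = (5.3e-05)^2 = 2.809e-09 m^2
Numerator = (rho_p - rho_f) * g * d^2 = 85 * 9.81 * 2.809e-09 = 2.3422847e-06
Denominator = 18 * mu = 18 * 0.001 = 0.018
v_s = 2.3422847e-06 / 0.018 = 1.30127e-04 m/s
Check: Re = rho_f * v_s * d / mu = 1000 * 1.30127e-04 * 5.3e-05 / 0.001 = 0.0069 < 1, so Stokes' law applies.

1.30127e-04 m/s


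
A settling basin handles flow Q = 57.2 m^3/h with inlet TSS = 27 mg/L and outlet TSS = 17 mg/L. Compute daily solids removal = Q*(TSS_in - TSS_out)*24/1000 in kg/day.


Concentration drop: TSS_in - TSS_out = 27 - 17 = 10 mg/L
Hourly solids removed = Q * dTSS = 57.2 m^3/h * 10 mg/L = 572 g/h  (m^3/h * mg/L = g/h)
Daily solids removed = 572 * 24 = 13728 g/day
Convert g to kg: 13728 / 1000 = 13.728 kg/day

13.728 kg/day


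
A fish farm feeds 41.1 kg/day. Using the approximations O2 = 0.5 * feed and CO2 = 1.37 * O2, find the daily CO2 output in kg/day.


O2 = 41.1 * 0.5 = 20.55
CO2 = 20.55 * 1.37 = 28.1535

28.1535 kg/day


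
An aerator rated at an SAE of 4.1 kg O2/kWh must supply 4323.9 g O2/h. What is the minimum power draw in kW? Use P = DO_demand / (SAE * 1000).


SAE in g O2/kWh = 4.1 * 1000 = 4100 g/kWh
P = DO_demand / SAE_g = 4323.9 / 4100 = 1.05461 kW

1.05461 kW


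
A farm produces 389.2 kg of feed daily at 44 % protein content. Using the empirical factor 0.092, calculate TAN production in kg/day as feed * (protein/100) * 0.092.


Protein in feed = 389.2 * 44/100 = 171.248 kg/day
TAN = protein * 0.092 = 171.248 * 0.092 = 15.754816 kg/day

15.754816 kg/day


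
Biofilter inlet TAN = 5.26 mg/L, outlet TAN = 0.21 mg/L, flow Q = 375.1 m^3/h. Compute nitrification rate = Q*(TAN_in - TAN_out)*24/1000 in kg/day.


Concentration drop: TAN_in - TAN_out = 5.26 - 0.21 = 5.05 mg/L
Hourly TAN removed = Q * dTAN = 375.1 m^3/h * 5.05 mg/L = 1894.255 g/h  (m^3/h * mg/L = g/h)
Daily TAN removed = 1894.255 * 24 = 45462.12 g/day
Convert to kg/day: 45462.12 / 1000 = 45.46212 kg/day

45.46212 kg/day


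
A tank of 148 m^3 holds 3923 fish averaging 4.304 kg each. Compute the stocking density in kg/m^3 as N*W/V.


Total biomass = 3923 fish * 4.304 kg = 16884.592 kg
Density = total biomass / volume = 16884.592 / 148 = 114.085 kg/m^3

114.085 kg/m^3


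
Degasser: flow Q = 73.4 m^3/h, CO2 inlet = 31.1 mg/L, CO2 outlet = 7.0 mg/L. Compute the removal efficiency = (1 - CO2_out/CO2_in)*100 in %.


CO2_out / CO2_in = 7.0 / 31.1 = 0.22508039
Fraction remaining = 0.22508039
efficiency = (1 - 0.22508039) * 100 = 77.492 %

77.492 %


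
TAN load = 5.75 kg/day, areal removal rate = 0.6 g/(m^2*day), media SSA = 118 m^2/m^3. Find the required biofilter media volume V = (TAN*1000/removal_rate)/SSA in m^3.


A = 5.75*1000 / 0.6 = 9583.3333 m^2
V = 9583.3333 / 118 = 81.2147

81.2147 m^3


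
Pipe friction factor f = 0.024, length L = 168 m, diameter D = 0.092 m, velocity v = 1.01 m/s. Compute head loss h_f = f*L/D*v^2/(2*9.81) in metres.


v^2 = 1.01^2 = 1.0201 m^2/s^2
L/D = 168/0.092 = 1826.087
h_f = f*(L/D)*v^2/(2g) = 0.024 * 1826.087 * 1.0201 / 19.62 = 2.27864 m

2.27864 m


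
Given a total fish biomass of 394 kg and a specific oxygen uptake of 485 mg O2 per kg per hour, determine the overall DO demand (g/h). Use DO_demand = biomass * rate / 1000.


Total O2 consumption (mg/h) = 394 kg * 485 mg/(kg*h) = 191090 mg/h
Convert to g/h: 191090 / 1000 = 191.09 g/h

191.09 g/h


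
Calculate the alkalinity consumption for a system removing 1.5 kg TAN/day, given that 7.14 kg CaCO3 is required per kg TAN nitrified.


Alkalinity factor: 7.14 kg CaCO3 consumed per kg TAN nitrified
alk = 1.5 kg TAN * 7.14 = 10.71 kg CaCO3/day

10.71 kg CaCO3/day


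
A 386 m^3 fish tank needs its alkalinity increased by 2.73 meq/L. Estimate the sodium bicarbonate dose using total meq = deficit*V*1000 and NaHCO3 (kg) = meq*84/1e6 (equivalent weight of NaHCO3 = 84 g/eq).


Tank volume in L = 386 m^3 * 1000 = 386000 L
Total meq required = 2.73 meq/L * 386000 L = 1053780 meq
NaHCO3 mass = 1053780 meq * 84 mg/meq / 1e6 = 88.5175 kg

88.5175 kg


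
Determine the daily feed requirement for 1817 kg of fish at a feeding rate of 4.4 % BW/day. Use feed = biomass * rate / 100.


Feeding rate fraction = 4.4% / 100 = 0.044
Daily feed = 1817 kg * 0.044 = 79.948 kg/day

79.948 kg/day


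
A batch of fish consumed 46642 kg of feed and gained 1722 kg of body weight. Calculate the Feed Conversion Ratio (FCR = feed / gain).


FCR = feed consumed / weight gained
FCR = 46642 kg / 1722 kg = 27.0859

27.0859


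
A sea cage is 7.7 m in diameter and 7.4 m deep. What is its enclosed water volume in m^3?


r = d/2 = 7.7/2 = 3.85 m
Base area = pi*r^2 = pi*3.85^2 = 46.566257 m^2
Volume = 46.566257 * 7.4 = 344.59 m^3

344.59 m^3


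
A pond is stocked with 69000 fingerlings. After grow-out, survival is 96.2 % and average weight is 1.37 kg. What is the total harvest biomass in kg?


Survivors = 69000 * 96.2/100 = 66378 fish
Harvest biomass = survivors * W_f = 66378 * 1.37 = 90937.86 kg

90937.86 kg


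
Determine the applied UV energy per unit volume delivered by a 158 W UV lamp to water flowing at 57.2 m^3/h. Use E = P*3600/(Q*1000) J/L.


Energy delivered per hour = 158 W * 3600 s = 568800 J/h
Volume treated per hour = 57.2 m^3/h * 1000 = 57200 L/h
dose = 568800 / 57200 = 9.94406 J/L

9.94406 J/L


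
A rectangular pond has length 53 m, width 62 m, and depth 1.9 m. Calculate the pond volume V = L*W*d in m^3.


Base area = L * W = 53 * 62 = 3286 m^2
Volume = area * depth = 3286 * 1.9 = 6243.4 m^3

6243.4 m^3


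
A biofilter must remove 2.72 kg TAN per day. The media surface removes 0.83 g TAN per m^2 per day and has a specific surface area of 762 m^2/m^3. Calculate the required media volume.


A = 2.72*1000 / 0.83 = 3277.1084 m^2
V = 3277.1084 / 762 = 4.30067

4.30067 m^3


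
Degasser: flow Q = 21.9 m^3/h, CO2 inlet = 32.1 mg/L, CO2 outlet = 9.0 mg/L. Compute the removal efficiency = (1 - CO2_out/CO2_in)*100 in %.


CO2_out / CO2_in = 9.0 / 32.1 = 0.28037383
Fraction remaining = 0.28037383
efficiency = (1 - 0.28037383) * 100 = 71.9626 %

71.9626 %


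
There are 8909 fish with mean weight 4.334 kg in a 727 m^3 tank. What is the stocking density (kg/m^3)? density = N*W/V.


Total biomass = 8909 fish * 4.334 kg = 38611.606 kg
Density = total biomass / volume = 38611.606 / 727 = 53.1109 kg/m^3

53.1109 kg/m^3


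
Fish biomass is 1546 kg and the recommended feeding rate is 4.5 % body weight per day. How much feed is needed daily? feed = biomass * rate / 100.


Feeding rate fraction = 4.5% / 100 = 0.045
Daily feed = 1546 kg * 0.045 = 69.57 kg/day

69.57 kg/day


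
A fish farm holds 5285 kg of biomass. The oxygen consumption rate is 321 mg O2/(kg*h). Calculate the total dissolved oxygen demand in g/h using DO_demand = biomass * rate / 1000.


Total O2 consumption (mg/h) = 5285 kg * 321 mg/(kg*h) = 1696485 mg/h
Convert to g/h: 1696485 / 1000 = 1696.485 g/h

1696.485 g/h


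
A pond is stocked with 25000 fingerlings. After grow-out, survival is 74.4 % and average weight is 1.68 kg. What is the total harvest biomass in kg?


Survivors = 25000 * 74.4/100 = 18600 fish
Harvest biomass = survivors * W_f = 18600 * 1.68 = 31248 kg

31248 kg


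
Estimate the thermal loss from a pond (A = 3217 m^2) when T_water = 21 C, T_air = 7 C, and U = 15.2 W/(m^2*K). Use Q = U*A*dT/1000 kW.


Temperature difference dT = 21 - 7 = 14 K
Heat loss (W) = U * A * dT = 15.2 * 3217 * 14 = 684577.6 W
Convert to kW: 684577.6 / 1000 = 684.5776 kW

684.5776 kW


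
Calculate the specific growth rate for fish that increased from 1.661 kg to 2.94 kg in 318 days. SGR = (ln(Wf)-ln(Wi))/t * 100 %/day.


ln(W_f) = ln(2.94) = 1.0784096
ln(W_i) = ln(1.661) = 0.50741983
ln(W_f) - ln(W_i) = 1.0784096 - 0.50741983 = 0.57098977
SGR = 0.57098977 / 318 * 100 = 0.179557 %/day

0.179557 %/day


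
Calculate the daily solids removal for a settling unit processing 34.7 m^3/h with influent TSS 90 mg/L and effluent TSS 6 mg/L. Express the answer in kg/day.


Concentration drop: TSS_in - TSS_out = 90 - 6 = 84 mg/L
Hourly solids removed = Q * dTSS = 34.7 m^3/h * 84 mg/L = 2914.8 g/h  (m^3/h * mg/L = g/h)
Daily solids removed = 2914.8 * 24 = 69955.2 g/day
Convert g to kg: 69955.2 / 1000 = 69.9552 kg/day

69.9552 kg/day


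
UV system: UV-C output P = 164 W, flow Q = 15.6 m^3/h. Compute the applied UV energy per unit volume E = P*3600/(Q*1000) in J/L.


Energy delivered per hour = 164 W * 3600 s = 590400 J/h
Volume treated per hour = 15.6 m^3/h * 1000 = 15600 L/h
dose = 590400 / 15600 = 37.8462 J/L

37.8462 J/L


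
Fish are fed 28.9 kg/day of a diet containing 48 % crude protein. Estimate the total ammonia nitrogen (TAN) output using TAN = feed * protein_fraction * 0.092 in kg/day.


Protein in feed = 28.9 * 48/100 = 13.872 kg/day
TAN = protein * 0.092 = 13.872 * 0.092 = 1.276224 kg/day

1.276224 kg/day


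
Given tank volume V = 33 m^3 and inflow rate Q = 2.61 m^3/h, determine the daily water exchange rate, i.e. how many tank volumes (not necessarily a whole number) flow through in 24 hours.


Daily flow volume = 2.61 m^3/h * 24 h = 62.64 m^3/day
Exchanges = daily flow / tank volume = 62.64 / 33 = 1.89818 exchanges/day

1.89818 exchanges/day


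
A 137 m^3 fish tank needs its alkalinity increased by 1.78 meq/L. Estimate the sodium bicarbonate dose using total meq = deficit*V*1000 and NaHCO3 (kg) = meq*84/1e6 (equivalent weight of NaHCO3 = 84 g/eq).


Tank volume in L = 137 m^3 * 1000 = 137000 L
Total meq required = 1.78 meq/L * 137000 L = 243860 meq
NaHCO3 mass = 243860 meq * 84 mg/meq / 1e6 = 20.4842 kg

20.4842 kg


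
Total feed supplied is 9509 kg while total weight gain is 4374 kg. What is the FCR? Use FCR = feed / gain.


FCR = feed consumed / weight gained
FCR = 9509 kg / 4374 kg = 2.17398

2.17398


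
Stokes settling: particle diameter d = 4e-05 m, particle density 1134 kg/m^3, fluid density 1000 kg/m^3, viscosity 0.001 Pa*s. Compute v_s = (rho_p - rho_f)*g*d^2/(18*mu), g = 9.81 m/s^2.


Density difference: rho_p - rho_f = 1134 - 1000 = 134 kg/m^3
d^2 = (4e-05)^2 = 1.6e-09 m^2
Numerator = (rho_p - rho_f) * g * d^2 = 134 * 9.81 * 1.6e-09 = 2.103264e-06
Denominator = 18 * mu = 18 * 0.001 = 0.018
v_s = 2.103264e-06 / 0.018 = 1.16848e-04 m/s
Check: Re = rho_f * v_s * d / mu = 1000 * 1.16848e-04 * 4e-05 / 0.001 = 0.00467 < 1, so Stokes' law applies.

1.16848e-04 m/s


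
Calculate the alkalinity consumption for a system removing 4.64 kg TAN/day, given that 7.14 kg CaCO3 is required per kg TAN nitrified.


Alkalinity factor: 7.14 kg CaCO3 consumed per kg TAN nitrified
alk = 4.64 kg TAN * 7.14 = 33.1296 kg CaCO3/day

33.1296 kg CaCO3/day


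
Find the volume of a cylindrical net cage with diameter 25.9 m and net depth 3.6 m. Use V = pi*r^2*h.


r = d/2 = 25.9/2 = 12.95 m
Base area = pi*r^2 = pi*12.95^2 = 526.85294 m^2
Volume = 526.85294 * 3.6 = 1896.67 m^3

1896.67 m^3


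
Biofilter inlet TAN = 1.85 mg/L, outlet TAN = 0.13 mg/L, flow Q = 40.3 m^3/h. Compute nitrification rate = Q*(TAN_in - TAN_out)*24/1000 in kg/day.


Concentration drop: TAN_in - TAN_out = 1.85 - 0.13 = 1.72 mg/L
Hourly TAN removed = Q * dTAN = 40.3 m^3/h * 1.72 mg/L = 69.316 g/h  (m^3/h * mg/L = g/h)
Daily TAN removed = 69.316 * 24 = 1663.584 g/day
Convert to kg/day: 1663.584 / 1000 = 1.663584 kg/day

1.663584 kg/day


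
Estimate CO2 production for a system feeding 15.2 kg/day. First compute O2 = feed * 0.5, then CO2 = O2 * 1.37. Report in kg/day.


O2 = 15.2 * 0.5 = 7.6
CO2 = 7.6 * 1.37 = 10.412

10.412 kg/day


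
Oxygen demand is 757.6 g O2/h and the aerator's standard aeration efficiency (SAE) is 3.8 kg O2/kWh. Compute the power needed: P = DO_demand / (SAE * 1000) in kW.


SAE in g O2/kWh = 3.8 * 1000 = 3800 g/kWh
P = DO_demand / SAE_g = 757.6 / 3800 = 0.199368 kW

0.199368 kW


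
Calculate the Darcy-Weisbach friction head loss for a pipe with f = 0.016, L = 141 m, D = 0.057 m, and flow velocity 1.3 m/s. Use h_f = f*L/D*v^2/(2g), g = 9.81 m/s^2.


v^2 = 1.3^2 = 1.69 m^2/s^2
L/D = 141/0.057 = 2473.6842
h_f = f*(L/D)*v^2/(2g) = 0.016 * 2473.6842 * 1.69 / 19.62 = 3.4092 m

3.4092 m


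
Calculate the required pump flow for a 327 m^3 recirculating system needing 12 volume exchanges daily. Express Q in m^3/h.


Daily recirculation volume = 327 m^3 * 12 = 3924 m^3/day
Flow rate Q = daily volume / 24 h = 3924 / 24 = 163.5 m^3/h

163.5 m^3/h


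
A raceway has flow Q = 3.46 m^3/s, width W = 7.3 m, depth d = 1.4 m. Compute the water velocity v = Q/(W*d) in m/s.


Cross-sectional area = W * d = 7.3 * 1.4 = 10.22 m^2
Velocity = Q / A = 3.46 / 10.22 = 0.338552 m/s

0.338552 m/s


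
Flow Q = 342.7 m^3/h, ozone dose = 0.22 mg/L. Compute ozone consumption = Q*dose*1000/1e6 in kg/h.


O3 demand (mg/h) = Q * dose * 1000 = 342.7 * 0.22 * 1000 = 75394 mg/h
Convert mg to kg: 75394 / 1e6 = 0.075394 kg/h

0.075394 kg/h


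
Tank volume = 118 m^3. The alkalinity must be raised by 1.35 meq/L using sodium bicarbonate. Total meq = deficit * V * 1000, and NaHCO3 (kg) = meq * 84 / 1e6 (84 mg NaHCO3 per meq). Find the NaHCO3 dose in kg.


Tank volume in L = 118 m^3 * 1000 = 118000 L
Total meq required = 1.35 meq/L * 118000 L = 159300 meq
NaHCO3 mass = 159300 meq * 84 mg/meq / 1e6 = 13.3812 kg

13.3812 kg


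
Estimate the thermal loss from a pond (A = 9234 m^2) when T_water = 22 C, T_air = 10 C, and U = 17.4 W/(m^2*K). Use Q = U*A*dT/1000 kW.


Temperature difference dT = 22 - 10 = 12 K
Heat loss (W) = U * A * dT = 17.4 * 9234 * 12 = 1928059.2 W
Convert to kW: 1928059.2 / 1000 = 1928.0592 kW

1928.0592 kW


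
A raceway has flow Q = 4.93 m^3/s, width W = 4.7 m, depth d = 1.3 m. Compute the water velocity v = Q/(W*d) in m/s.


Cross-sectional area = W * d = 4.7 * 1.3 = 6.11 m^2
Velocity = Q / A = 4.93 / 6.11 = 0.806874 m/s

0.806874 m/s


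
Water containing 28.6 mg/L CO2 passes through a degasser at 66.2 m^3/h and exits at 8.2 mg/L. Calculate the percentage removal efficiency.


CO2_out / CO2_in = 8.2 / 28.6 = 0.28671329
Fraction remaining = 0.28671329
efficiency = (1 - 0.28671329) * 100 = 71.3287 %

71.3287 %


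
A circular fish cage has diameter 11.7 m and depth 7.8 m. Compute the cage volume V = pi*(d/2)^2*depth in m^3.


r = d/2 = 11.7/2 = 5.85 m
Base area = pi*r^2 = pi*5.85^2 = 107.51315 m^2
Volume = 107.51315 * 7.8 = 838.603 m^3

838.603 m^3


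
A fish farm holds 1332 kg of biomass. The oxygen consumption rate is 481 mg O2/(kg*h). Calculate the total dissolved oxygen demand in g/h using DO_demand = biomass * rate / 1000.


Total O2 consumption (mg/h) = 1332 kg * 481 mg/(kg*h) = 640692 mg/h
Convert to g/h: 640692 / 1000 = 640.692 g/h

640.692 g/h


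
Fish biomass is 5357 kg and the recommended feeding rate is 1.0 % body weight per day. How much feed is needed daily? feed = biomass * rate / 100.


Feeding rate fraction = 1.0% / 100 = 0.01
Daily feed = 5357 kg * 0.01 = 53.57 kg/day

53.57 kg/day


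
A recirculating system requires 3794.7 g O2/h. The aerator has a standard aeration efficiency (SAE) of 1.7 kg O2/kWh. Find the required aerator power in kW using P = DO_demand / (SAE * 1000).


SAE in g O2/kWh = 1.7 * 1000 = 1700 g/kWh
P = DO_demand / SAE_g = 3794.7 / 1700 = 2.23218 kW

2.23218 kW


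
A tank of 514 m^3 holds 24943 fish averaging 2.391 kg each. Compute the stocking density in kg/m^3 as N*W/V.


Total biomass = 24943 fish * 2.391 kg = 59638.713 kg
Density = total biomass / volume = 59638.713 / 514 = 116.029 kg/m^3

116.029 kg/m^3


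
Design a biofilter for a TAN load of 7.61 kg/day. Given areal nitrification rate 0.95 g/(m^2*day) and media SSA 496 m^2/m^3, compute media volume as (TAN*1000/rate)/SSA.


A = 7.61*1000 / 0.95 = 8010.5263 m^2
V = 8010.5263 / 496 = 16.1503

16.1503 m^3


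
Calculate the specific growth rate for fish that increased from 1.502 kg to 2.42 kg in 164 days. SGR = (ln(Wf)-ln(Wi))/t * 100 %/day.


ln(W_f) = ln(2.42) = 0.88376754
ln(W_i) = ln(1.502) = 0.40679755
ln(W_f) - ln(W_i) = 0.88376754 - 0.40679755 = 0.47696999
SGR = 0.47696999 / 164 * 100 = 0.290835 %/day

0.290835 %/day


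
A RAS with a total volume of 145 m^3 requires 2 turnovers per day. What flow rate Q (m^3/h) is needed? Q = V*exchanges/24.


Daily recirculation volume = 145 m^3 * 2 = 290 m^3/day
Flow rate Q = daily volume / 24 h = 290 / 24 = 12.0833 m^3/h

12.0833 m^3/h


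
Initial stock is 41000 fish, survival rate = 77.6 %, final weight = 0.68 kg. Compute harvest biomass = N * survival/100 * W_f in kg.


Survivors = 41000 * 77.6/100 = 31816 fish
Harvest biomass = survivors * W_f = 31816 * 0.68 = 21634.88 kg

21634.88 kg


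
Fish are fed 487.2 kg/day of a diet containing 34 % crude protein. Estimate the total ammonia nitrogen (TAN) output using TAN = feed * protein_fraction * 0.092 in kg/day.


Protein in feed = 487.2 * 34/100 = 165.648 kg/day
TAN = protein * 0.092 = 165.648 * 0.092 = 15.239616 kg/day

15.239616 kg/day


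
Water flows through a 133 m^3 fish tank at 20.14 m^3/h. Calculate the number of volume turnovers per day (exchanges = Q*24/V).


Daily flow volume = 20.14 m^3/h * 24 h = 483.36 m^3/day
Exchanges = daily flow / tank volume = 483.36 / 133 = 3.63429 exchanges/day

3.63429 exchanges/day


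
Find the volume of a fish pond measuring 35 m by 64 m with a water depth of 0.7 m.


Base area = L * W = 35 * 64 = 2240 m^2
Volume = area * depth = 2240 * 0.7 = 1568 m^3

1568 m^3


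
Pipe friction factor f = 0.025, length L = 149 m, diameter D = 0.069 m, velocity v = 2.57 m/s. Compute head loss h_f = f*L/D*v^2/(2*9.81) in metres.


v^2 = 2.57^2 = 6.6049 m^2/s^2
L/D = 149/0.069 = 2159.4203
h_f = f*(L/D)*v^2/(2g) = 0.025 * 2159.4203 * 6.6049 / 19.62 = 18.1737 m

18.1737 m


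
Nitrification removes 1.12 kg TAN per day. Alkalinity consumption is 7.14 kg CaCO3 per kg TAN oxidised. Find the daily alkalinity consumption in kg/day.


Alkalinity factor: 7.14 kg CaCO3 consumed per kg TAN nitrified
alk = 1.12 kg TAN * 7.14 = 7.9968 kg CaCO3/day

7.9968 kg CaCO3/day


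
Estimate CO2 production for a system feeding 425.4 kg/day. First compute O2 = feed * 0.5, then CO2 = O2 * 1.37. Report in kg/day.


O2 = 425.4 * 0.5 = 212.7
CO2 = 212.7 * 1.37 = 291.399

291.399 kg/day


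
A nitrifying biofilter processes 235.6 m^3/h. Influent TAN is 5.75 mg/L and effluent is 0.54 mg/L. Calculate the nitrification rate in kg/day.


Concentration drop: TAN_in - TAN_out = 5.75 - 0.54 = 5.21 mg/L
Hourly TAN removed = Q * dTAN = 235.6 m^3/h * 5.21 mg/L = 1227.476 g/h  (m^3/h * mg/L = g/h)
Daily TAN removed = 1227.476 * 24 = 29459.424 g/day
Convert to kg/day: 29459.424 / 1000 = 29.459424 kg/day

29.459424 kg/day
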